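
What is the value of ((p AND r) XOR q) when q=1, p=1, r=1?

Substituting: ((1 AND 1) XOR 1)
= 0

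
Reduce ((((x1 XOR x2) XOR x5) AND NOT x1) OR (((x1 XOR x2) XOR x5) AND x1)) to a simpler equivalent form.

By distribution ((E AND v) OR (E AND NOT v) = E):
= ((x1 XOR x2) XOR x5)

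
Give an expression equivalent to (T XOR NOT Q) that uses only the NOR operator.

((((T NOR (Q NOR Q)) NOR (T NOR (Q NOR Q))) NOR ((T NOR (Q NOR Q)) NOR (T NOR (Q NOR Q)))) NOR ((((T NOR T) NOR ((Q NOR Q) NOR (Q NOR Q))) NOR ((T NOR T) NOR ((Q NOR Q) NOR (Q NOR Q)))) NOR (((T NOR T) NOR ((Q NOR Q) NOR (Q NOR Q))) NOR ((T NOR T) NOR ((Q NOR Q) NOR (Q NOR Q))))))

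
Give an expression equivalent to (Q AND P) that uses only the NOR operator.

((Q NOR Q) NOR (P NOR P))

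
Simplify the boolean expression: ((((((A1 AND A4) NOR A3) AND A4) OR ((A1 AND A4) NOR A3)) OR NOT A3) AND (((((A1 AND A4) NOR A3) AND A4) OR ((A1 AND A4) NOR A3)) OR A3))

By distribution ((E OR v) AND (E OR NOT v) = E) then absorption (E OR (E AND v) = E):
= ((A1 AND A4) NOR A3)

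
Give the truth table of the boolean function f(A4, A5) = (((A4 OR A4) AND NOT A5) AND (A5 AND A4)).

A4 | A5 | Output
----------------
0 | 0 | 0
0 | 1 | 0
1 | 0 | 0
1 | 1 | 0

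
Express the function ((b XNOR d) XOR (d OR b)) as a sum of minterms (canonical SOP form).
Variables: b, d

Σm(0, 1, 2) = (NOT b AND NOT d) OR (NOT b AND d) OR (b AND NOT d)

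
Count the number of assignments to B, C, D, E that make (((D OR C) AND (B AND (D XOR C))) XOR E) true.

Satisfying assignments: (0,0,0,1), (0,0,1,1), (0,1,0,1), (0,1,1,1), (1,0,0,1), (1,0,1,0), (1,1,0,0), (1,1,1,1)
Count: 8 out of 16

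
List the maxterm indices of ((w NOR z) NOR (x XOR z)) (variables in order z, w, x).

ΠM(0, 1, 3, 4, 6) = (z OR w OR x) AND (z OR w OR NOT x) AND (z OR NOT w OR NOT x) AND (NOT z OR w OR x) AND (NOT z OR NOT w OR x)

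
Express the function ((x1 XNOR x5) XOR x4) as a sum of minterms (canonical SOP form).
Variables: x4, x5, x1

Σm(0, 3, 5, 6) = (NOT x4 AND NOT x5 AND NOT x1) OR (NOT x4 AND x5 AND x1) OR (x4 AND NOT x5 AND x1) OR (x4 AND x5 AND NOT x1)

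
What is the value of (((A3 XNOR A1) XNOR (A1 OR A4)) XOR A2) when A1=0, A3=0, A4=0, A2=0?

Substituting: (((0 XNOR 0) XNOR (0 OR 0)) XOR 0)
= 0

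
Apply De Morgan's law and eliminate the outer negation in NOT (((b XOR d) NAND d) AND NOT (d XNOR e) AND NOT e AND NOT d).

NOT ((b XOR d) NAND d) OR (d XNOR e) OR e OR d
De Morgan's: NOT(AND of terms) = OR of negations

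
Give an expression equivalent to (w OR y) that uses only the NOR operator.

((w NOR y) NOR (w NOR y))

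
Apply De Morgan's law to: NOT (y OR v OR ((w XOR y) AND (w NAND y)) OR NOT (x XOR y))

NOT y AND NOT v AND NOT ((w XOR y) AND (w NAND y)) AND (x XOR y)
De Morgan's: NOT(OR of terms) = AND of negations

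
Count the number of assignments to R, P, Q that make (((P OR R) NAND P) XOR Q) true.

Satisfying assignments: (0,0,0), (0,1,1), (1,0,0), (1,1,1)
Count: 4 out of 8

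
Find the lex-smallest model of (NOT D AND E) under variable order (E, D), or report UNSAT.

E=1, D=0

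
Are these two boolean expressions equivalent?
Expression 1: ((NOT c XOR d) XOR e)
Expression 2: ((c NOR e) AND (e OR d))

No. Counterexample: with c=0, d=0, e=0, Expression 1 = 1 but Expression 2 = 0.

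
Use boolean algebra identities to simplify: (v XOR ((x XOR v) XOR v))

By XOR self-cancellation ((E XOR v) XOR v = E):
= (x XOR v)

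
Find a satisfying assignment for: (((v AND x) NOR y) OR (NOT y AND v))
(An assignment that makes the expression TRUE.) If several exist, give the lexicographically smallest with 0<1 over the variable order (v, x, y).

v=0, x=0, y=0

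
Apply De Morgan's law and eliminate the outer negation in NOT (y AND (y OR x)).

NOT y OR NOT (y OR x)
De Morgan's: NOT(AND of terms) = OR of negations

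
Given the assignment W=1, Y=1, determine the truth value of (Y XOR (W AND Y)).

Substituting: (1 XOR (1 AND 1))
= 0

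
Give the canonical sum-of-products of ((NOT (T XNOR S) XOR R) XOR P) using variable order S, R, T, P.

Σm(1, 2, 4, 7, 8, 11, 13, 14) = (NOT S AND NOT R AND NOT T AND P) OR (NOT S AND NOT R AND T AND NOT P) OR (NOT S AND R AND NOT T AND NOT P) OR (NOT S AND R AND T AND P) OR (S AND NOT R AND NOT T AND NOT P) OR (S AND NOT R AND T AND P) OR (S AND R AND NOT T AND P) OR (S AND R AND T AND NOT P)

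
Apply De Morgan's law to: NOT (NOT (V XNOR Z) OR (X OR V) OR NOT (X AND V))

(V XNOR Z) AND NOT (X OR V) AND (X AND V)
De Morgan's: NOT(OR of terms) = AND of negations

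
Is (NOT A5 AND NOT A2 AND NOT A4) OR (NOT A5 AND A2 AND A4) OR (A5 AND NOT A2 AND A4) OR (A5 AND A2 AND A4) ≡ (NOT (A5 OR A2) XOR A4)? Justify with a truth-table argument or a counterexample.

Yes, they are equivalent — the two output columns agree on all 8 assignments:
A5 | A2 | A4 | Expression 1 | Expression 2
------------------------------------------
0 | 0 | 0 | 1 | 1
0 | 0 | 1 | 0 | 0
0 | 1 | 0 | 0 | 0
0 | 1 | 1 | 1 | 1
1 | 0 | 0 | 0 | 0
1 | 0 | 1 | 1 | 1
1 | 1 | 0 | 0 | 0
1 | 1 | 1 | 1 | 1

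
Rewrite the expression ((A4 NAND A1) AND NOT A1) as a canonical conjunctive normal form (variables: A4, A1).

(A4 OR NOT A1) AND (NOT A4 OR NOT A1)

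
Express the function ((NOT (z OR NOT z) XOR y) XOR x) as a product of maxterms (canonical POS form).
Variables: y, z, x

ΠM(0, 2, 5, 7) = (y OR z OR x) AND (y OR NOT z OR x) AND (NOT y OR z OR NOT x) AND (NOT y OR NOT z OR NOT x)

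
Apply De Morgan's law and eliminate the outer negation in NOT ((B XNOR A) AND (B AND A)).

NOT (B XNOR A) OR NOT (B AND A)
De Morgan's: NOT(AND of terms) = OR of negations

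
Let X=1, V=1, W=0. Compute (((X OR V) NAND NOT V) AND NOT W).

Substituting: (((1 OR 1) NAND NOT 1) AND NOT 0)
= 1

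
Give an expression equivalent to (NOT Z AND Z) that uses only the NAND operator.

(((Z NAND Z) NAND Z) NAND ((Z NAND Z) NAND Z))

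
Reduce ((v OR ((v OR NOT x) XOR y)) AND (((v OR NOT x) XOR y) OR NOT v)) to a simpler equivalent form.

By distribution ((E OR v) AND (E OR NOT v) = E):
= ((v OR NOT x) XOR y)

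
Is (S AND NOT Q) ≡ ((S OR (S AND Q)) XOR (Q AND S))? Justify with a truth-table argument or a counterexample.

Yes, they are equivalent — the two output columns agree on all 4 assignments:
S | Q | Expression 1 | Expression 2
-----------------------------------
0 | 0 | 0 | 0
0 | 1 | 0 | 0
1 | 0 | 1 | 1
1 | 1 | 0 | 0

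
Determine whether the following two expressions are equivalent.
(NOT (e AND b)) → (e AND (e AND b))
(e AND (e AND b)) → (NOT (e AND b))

No, Converse is not equivalent to original (counterexample: b=0, e=0, d=0)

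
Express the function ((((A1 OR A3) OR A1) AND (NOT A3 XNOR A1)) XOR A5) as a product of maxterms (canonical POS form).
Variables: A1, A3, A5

ΠM(0, 3, 5, 6) = (A1 OR A3 OR A5) AND (A1 OR NOT A3 OR NOT A5) AND (NOT A1 OR A3 OR NOT A5) AND (NOT A1 OR NOT A3 OR A5)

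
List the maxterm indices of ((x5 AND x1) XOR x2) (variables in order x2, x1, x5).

ΠM(0, 1, 2, 7) = (x2 OR x1 OR x5) AND (x2 OR x1 OR NOT x5) AND (x2 OR NOT x1 OR x5) AND (NOT x2 OR NOT x1 OR NOT x5)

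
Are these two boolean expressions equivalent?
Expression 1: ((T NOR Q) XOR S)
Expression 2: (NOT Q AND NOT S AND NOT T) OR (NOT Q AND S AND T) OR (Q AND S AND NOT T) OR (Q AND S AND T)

Yes, they are equivalent — the two output columns agree on all 8 assignments:
Q | S | T | Expression 1 | Expression 2
---------------------------------------
0 | 0 | 0 | 1 | 1
0 | 0 | 1 | 0 | 0
0 | 1 | 0 | 0 | 0
0 | 1 | 1 | 1 | 1
1 | 0 | 0 | 0 | 0
1 | 0 | 1 | 0 | 0
1 | 1 | 0 | 1 | 1
1 | 1 | 1 | 1 | 1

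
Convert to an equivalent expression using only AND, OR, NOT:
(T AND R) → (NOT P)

NOT (T AND R) OR (NOT P)
(Implication elimination: A → B = NOT A OR B)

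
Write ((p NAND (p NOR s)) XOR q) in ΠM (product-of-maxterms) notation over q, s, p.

ΠM(4, 5, 6, 7) = (NOT q OR s OR p) AND (NOT q OR s OR NOT p) AND (NOT q OR NOT s OR p) AND (NOT q OR NOT s OR NOT p)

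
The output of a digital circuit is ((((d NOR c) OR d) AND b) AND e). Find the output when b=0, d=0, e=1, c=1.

Substituting: ((((0 NOR 1) OR 0) AND 0) AND 1)
= 0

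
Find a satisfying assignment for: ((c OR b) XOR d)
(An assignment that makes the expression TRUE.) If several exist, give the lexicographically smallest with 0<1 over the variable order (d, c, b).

d=0, c=0, b=1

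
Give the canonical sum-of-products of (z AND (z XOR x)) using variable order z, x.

Σm(2) = (z AND NOT x)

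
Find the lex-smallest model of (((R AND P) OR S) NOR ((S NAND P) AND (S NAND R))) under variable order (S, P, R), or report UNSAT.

UNSATISFIABLE - no assignment makes this expression true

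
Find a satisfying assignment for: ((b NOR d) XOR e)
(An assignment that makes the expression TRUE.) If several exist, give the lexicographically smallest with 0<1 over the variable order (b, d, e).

b=0, d=0, e=0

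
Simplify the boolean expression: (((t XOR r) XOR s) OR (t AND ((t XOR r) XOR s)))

By absorption (E OR (E AND v) = E):
= ((t XOR r) XOR s)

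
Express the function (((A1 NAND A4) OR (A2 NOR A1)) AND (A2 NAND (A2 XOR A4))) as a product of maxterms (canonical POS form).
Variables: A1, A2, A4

ΠM(2, 5, 6, 7) = (A1 OR NOT A2 OR A4) AND (NOT A1 OR A2 OR NOT A4) AND (NOT A1 OR NOT A2 OR A4) AND (NOT A1 OR NOT A2 OR NOT A4)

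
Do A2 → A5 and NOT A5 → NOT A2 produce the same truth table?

Yes, Contrapositive is always equivalent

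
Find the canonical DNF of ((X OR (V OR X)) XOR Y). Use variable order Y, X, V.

(NOT Y AND NOT X AND V) OR (NOT Y AND X AND NOT V) OR (NOT Y AND X AND V) OR (Y AND NOT X AND NOT V)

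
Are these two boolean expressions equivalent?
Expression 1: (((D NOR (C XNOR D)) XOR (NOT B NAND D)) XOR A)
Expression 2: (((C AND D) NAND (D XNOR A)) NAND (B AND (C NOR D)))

No. Counterexample: with B=0, C=0, A=0, D=1, Expression 1 = 0 but Expression 2 = 1.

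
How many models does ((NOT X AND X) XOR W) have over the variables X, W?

Satisfying assignments: (0,1), (1,1)
Count: 2 out of 4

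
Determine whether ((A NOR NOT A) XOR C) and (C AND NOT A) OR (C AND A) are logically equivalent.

Yes, they are equivalent — the two output columns agree on all 4 assignments:
C | A | Expression 1 | Expression 2
-----------------------------------
0 | 0 | 0 | 0
0 | 1 | 0 | 0
1 | 0 | 1 | 1
1 | 1 | 1 | 1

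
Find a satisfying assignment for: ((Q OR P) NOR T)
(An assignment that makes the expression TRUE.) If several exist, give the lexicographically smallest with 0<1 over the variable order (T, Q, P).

T=0, Q=0, P=0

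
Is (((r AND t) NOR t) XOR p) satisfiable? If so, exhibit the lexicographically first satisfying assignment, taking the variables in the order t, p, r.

t=0, p=0, r=0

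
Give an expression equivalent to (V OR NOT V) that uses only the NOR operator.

((V NOR (V NOR V)) NOR (V NOR (V NOR V)))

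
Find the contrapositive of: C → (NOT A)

Contrapositive: A → NOT C
Note: A statement and its contrapositive are logically equivalent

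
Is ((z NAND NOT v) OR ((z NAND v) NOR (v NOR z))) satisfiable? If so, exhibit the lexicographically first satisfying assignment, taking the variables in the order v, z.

v=0, z=0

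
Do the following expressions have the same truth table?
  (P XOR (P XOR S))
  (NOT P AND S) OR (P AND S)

Yes, they are equivalent — the two output columns agree on all 4 assignments:
P | S | Expression 1 | Expression 2
-----------------------------------
0 | 0 | 0 | 0
0 | 1 | 1 | 1
1 | 0 | 0 | 0
1 | 1 | 1 | 1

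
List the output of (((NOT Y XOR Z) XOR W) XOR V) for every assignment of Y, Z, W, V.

Y | Z | W | V | Output
----------------------
0 | 0 | 0 | 0 | 1
0 | 0 | 0 | 1 | 0
0 | 0 | 1 | 0 | 0
0 | 0 | 1 | 1 | 1
0 | 1 | 0 | 0 | 0
0 | 1 | 0 | 1 | 1
0 | 1 | 1 | 0 | 1
0 | 1 | 1 | 1 | 0
1 | 0 | 0 | 0 | 0
1 | 0 | 0 | 1 | 1
1 | 0 | 1 | 0 | 1
1 | 0 | 1 | 1 | 0
1 | 1 | 0 | 0 | 1
1 | 1 | 0 | 1 | 0
1 | 1 | 1 | 0 | 0
1 | 1 | 1 | 1 | 1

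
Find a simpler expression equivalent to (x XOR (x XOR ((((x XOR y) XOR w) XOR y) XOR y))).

By XOR self-cancellation ((E XOR v) XOR v = E) then XOR self-cancellation ((E XOR v) XOR v = E):
= ((x XOR y) XOR w)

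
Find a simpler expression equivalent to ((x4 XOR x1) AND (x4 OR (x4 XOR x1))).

By absorption (E AND (E OR v) = E):
= (x4 XOR x1)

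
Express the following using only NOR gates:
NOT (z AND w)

(((z NOR z) NOR (w NOR w)) NOR ((z NOR z) NOR (w NOR w)))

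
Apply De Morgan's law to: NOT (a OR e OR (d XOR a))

NOT a AND NOT e AND NOT (d XOR a)
De Morgan's: NOT(OR of terms) = AND of negations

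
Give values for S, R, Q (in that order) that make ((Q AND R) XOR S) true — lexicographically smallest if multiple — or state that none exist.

S=0, R=1, Q=1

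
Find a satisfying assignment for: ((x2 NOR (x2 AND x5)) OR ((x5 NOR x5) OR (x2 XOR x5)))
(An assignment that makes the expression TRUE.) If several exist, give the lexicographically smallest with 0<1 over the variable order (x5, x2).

x5=0, x2=0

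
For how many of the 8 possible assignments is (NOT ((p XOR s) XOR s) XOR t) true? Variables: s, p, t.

Satisfying assignments: (0,0,0), (0,1,1), (1,0,0), (1,1,1)
Count: 4 out of 8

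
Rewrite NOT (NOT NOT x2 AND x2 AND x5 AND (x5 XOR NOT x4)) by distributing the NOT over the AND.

NOT x2 OR NOT x2 OR NOT x5 OR NOT (x5 XOR NOT x4)
De Morgan's: NOT(AND of terms) = OR of negations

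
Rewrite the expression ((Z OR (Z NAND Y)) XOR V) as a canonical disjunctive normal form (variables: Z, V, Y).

(NOT Z AND NOT V AND NOT Y) OR (NOT Z AND NOT V AND Y) OR (Z AND NOT V AND NOT Y) OR (Z AND NOT V AND Y)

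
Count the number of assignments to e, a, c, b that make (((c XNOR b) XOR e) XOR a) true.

Satisfying assignments: (0,0,0,0), (0,0,1,1), (0,1,0,1), (0,1,1,0), (1,0,0,1), (1,0,1,0), (1,1,0,0), (1,1,1,1)
Count: 8 out of 16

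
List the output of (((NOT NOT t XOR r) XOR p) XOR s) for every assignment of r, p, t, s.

r | p | t | s | Output
----------------------
0 | 0 | 0 | 0 | 0
0 | 0 | 0 | 1 | 1
0 | 0 | 1 | 0 | 1
0 | 0 | 1 | 1 | 0
0 | 1 | 0 | 0 | 1
0 | 1 | 0 | 1 | 0
0 | 1 | 1 | 0 | 0
0 | 1 | 1 | 1 | 1
1 | 0 | 0 | 0 | 1
1 | 0 | 0 | 1 | 0
1 | 0 | 1 | 0 | 0
1 | 0 | 1 | 1 | 1
1 | 1 | 0 | 0 | 0
1 | 1 | 0 | 1 | 1
1 | 1 | 1 | 0 | 1
1 | 1 | 1 | 1 | 0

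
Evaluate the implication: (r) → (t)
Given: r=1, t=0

Antecedent (r) = 1; consequent (t) = 0.
1 → 0 = 0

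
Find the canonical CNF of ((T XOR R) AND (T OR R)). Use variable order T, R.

(T OR R) AND (NOT T OR NOT R)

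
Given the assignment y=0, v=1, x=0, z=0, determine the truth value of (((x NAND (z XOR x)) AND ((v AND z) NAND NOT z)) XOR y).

Substituting: (((0 NAND (0 XOR 0)) AND ((1 AND 0) NAND NOT 0)) XOR 0)
= 1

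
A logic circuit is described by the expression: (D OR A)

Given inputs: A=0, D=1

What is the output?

Substituting: (1 OR 0)
= 1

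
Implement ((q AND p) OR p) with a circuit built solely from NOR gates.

((((q NOR q) NOR (p NOR p)) NOR p) NOR (((q NOR q) NOR (p NOR p)) NOR p))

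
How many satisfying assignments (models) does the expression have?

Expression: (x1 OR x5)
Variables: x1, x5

Satisfying assignments: (0,1), (1,0), (1,1)
Count: 3 out of 4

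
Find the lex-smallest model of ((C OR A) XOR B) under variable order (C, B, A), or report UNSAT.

C=0, B=0, A=1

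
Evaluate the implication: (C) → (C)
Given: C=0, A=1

Antecedent (C) = 0; consequent (C) = 0.
0 → 0 = 1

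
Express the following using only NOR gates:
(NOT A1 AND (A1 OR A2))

(((A1 NOR A1) NOR (A1 NOR A1)) NOR (((A1 NOR A2) NOR (A1 NOR A2)) NOR ((A1 NOR A2) NOR (A1 NOR A2))))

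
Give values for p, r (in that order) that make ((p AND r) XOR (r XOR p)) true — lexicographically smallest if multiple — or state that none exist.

p=0, r=1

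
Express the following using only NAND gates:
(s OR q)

((s NAND s) NAND (q NAND q))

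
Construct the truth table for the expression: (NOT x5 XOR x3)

x3 | x5 | Output
----------------
0 | 0 | 1
0 | 1 | 0
1 | 0 | 0
1 | 1 | 1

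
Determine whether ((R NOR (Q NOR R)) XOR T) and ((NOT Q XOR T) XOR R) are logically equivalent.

No. Counterexample: with T=0, R=0, Q=0, Expression 1 = 0 but Expression 2 = 1.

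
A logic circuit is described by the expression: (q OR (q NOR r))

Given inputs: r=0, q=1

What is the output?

Substituting: (1 OR (1 NOR 0))
= 1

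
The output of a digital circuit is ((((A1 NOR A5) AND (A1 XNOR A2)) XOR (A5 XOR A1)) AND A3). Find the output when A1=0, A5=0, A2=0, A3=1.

Substituting: ((((0 NOR 0) AND (0 XNOR 0)) XOR (0 XOR 0)) AND 1)
= 1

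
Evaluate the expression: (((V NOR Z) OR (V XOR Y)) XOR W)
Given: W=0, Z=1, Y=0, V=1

Substituting: (((1 NOR 1) OR (1 XOR 0)) XOR 0)
= 1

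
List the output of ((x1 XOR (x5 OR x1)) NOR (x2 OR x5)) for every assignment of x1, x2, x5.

x1 | x2 | x5 | Output
---------------------
0 | 0 | 0 | 1
0 | 0 | 1 | 0
0 | 1 | 0 | 0
0 | 1 | 1 | 0
1 | 0 | 0 | 1
1 | 0 | 1 | 0
1 | 1 | 0 | 0
1 | 1 | 1 | 0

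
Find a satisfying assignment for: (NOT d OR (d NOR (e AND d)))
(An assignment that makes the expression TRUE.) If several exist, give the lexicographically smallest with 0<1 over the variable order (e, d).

e=0, d=0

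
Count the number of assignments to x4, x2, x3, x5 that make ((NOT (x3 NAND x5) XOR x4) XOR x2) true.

Satisfying assignments: (0,0,1,1), (0,1,0,0), (0,1,0,1), (0,1,1,0), (1,0,0,0), (1,0,0,1), (1,0,1,0), (1,1,1,1)
Count: 8 out of 16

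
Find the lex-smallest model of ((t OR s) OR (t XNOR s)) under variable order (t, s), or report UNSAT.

t=0, s=0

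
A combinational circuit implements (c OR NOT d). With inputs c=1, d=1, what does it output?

Substituting: (1 OR NOT 1)
= 1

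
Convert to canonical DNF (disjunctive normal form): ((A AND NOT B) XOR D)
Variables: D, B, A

(NOT D AND NOT B AND A) OR (D AND NOT B AND NOT A) OR (D AND B AND NOT A) OR (D AND B AND A)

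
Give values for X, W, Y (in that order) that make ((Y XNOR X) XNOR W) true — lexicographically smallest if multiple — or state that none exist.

X=0, W=0, Y=1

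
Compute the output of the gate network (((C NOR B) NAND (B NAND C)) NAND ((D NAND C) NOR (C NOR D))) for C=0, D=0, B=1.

Substituting: (((0 NOR 1) NAND (1 NAND 0)) NAND ((0 NAND 0) NOR (0 NOR 0)))
= 1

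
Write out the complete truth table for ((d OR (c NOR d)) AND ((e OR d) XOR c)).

c | e | d | Output
------------------
0 | 0 | 0 | 0
0 | 0 | 1 | 1
0 | 1 | 0 | 1
0 | 1 | 1 | 1
1 | 0 | 0 | 0
1 | 0 | 1 | 0
1 | 1 | 0 | 0
1 | 1 | 1 | 0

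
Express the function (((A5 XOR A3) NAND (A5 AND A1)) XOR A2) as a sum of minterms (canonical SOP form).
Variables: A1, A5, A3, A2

Σm(0, 2, 4, 6, 8, 10, 13, 14) = (NOT A1 AND NOT A5 AND NOT A3 AND NOT A2) OR (NOT A1 AND NOT A5 AND A3 AND NOT A2) OR (NOT A1 AND A5 AND NOT A3 AND NOT A2) OR (NOT A1 AND A5 AND A3 AND NOT A2) OR (A1 AND NOT A5 AND NOT A3 AND NOT A2) OR (A1 AND NOT A5 AND A3 AND NOT A2) OR (A1 AND A5 AND NOT A3 AND A2) OR (A1 AND A5 AND A3 AND NOT A2)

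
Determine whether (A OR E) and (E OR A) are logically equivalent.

Yes, they are equivalent — the two output columns agree on all 4 assignments:
A | E | Expression 1 | Expression 2
-----------------------------------
0 | 0 | 0 | 0
0 | 1 | 1 | 1
1 | 0 | 1 | 1
1 | 1 | 1 | 1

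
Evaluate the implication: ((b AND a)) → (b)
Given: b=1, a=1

Antecedent ((b AND a)) = 1; consequent (b) = 1.
1 → 1 = 1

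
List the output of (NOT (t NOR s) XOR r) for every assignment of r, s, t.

r | s | t | Output
------------------
0 | 0 | 0 | 0
0 | 0 | 1 | 1
0 | 1 | 0 | 1
0 | 1 | 1 | 1
1 | 0 | 0 | 1
1 | 0 | 1 | 0
1 | 1 | 0 | 0
1 | 1 | 1 | 0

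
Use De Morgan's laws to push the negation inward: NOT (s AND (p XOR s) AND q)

NOT s OR NOT (p XOR s) OR NOT q
De Morgan's: NOT(AND of terms) = OR of negations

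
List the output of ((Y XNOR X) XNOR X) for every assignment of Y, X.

Y | X | Output
--------------
0 | 0 | 0
0 | 1 | 0
1 | 0 | 1
1 | 1 | 1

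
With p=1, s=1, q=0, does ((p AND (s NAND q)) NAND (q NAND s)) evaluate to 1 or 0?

Substituting: ((1 AND (1 NAND 0)) NAND (0 NAND 1))
= 0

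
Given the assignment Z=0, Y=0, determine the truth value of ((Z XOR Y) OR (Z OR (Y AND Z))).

Substituting: ((0 XOR 0) OR (0 OR (0 AND 0)))
= 0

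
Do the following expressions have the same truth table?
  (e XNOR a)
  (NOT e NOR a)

No. Counterexample: with a=0, e=0, Expression 1 = 1 but Expression 2 = 0.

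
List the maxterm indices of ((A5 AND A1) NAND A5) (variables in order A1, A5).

ΠM(3) = (NOT A1 OR NOT A5)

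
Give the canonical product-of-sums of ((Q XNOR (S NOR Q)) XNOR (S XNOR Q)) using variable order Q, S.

ΠM(0, 1, 3) = (Q OR S) AND (Q OR NOT S) AND (NOT Q OR NOT S)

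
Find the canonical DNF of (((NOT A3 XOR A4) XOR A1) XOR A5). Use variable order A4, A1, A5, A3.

(NOT A4 AND NOT A1 AND NOT A5 AND NOT A3) OR (NOT A4 AND NOT A1 AND A5 AND A3) OR (NOT A4 AND A1 AND NOT A5 AND A3) OR (NOT A4 AND A1 AND A5 AND NOT A3) OR (A4 AND NOT A1 AND NOT A5 AND A3) OR (A4 AND NOT A1 AND A5 AND NOT A3) OR (A4 AND A1 AND NOT A5 AND NOT A3) OR (A4 AND A1 AND A5 AND A3)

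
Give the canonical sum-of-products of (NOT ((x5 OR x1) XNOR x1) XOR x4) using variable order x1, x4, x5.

Σm(1, 2, 6, 7) = (NOT x1 AND NOT x4 AND x5) OR (NOT x1 AND x4 AND NOT x5) OR (x1 AND x4 AND NOT x5) OR (x1 AND x4 AND x5)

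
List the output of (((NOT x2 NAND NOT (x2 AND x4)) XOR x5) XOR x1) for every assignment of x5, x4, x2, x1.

x5 | x4 | x2 | x1 | Output
--------------------------
0 | 0 | 0 | 0 | 0
0 | 0 | 0 | 1 | 1
0 | 0 | 1 | 0 | 1
0 | 0 | 1 | 1 | 0
0 | 1 | 0 | 0 | 0
0 | 1 | 0 | 1 | 1
0 | 1 | 1 | 0 | 1
0 | 1 | 1 | 1 | 0
1 | 0 | 0 | 0 | 1
1 | 0 | 0 | 1 | 0
1 | 0 | 1 | 0 | 0
1 | 0 | 1 | 1 | 1
1 | 1 | 0 | 0 | 1
1 | 1 | 0 | 1 | 0
1 | 1 | 1 | 0 | 0
1 | 1 | 1 | 1 | 1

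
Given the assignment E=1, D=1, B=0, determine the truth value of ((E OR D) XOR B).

Substituting: ((1 OR 1) XOR 0)
= 1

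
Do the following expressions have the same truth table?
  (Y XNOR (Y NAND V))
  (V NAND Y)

No. Counterexample: with Y=0, V=0, Expression 1 = 0 but Expression 2 = 1.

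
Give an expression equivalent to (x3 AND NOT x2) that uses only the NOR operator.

((x3 NOR x3) NOR ((x2 NOR x2) NOR (x2 NOR x2)))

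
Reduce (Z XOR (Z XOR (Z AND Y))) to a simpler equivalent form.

By XOR self-cancellation ((E XOR v) XOR v = E):
= (Z AND Y)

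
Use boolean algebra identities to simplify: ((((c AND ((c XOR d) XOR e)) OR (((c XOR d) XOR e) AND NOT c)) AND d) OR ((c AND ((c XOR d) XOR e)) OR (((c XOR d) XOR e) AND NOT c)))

By absorption (E OR (E AND v) = E) then distribution ((E AND v) OR (E AND NOT v) = E):
= ((c XOR d) XOR e)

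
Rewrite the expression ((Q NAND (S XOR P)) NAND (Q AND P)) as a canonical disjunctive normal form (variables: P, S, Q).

(NOT P AND NOT S AND NOT Q) OR (NOT P AND NOT S AND Q) OR (NOT P AND S AND NOT Q) OR (NOT P AND S AND Q) OR (P AND NOT S AND NOT Q) OR (P AND NOT S AND Q) OR (P AND S AND NOT Q)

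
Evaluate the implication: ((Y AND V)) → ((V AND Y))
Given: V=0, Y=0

Antecedent ((Y AND V)) = 0; consequent ((V AND Y)) = 0.
0 → 0 = 1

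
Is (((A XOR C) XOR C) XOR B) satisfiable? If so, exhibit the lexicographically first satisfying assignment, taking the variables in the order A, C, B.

A=0, C=0, B=1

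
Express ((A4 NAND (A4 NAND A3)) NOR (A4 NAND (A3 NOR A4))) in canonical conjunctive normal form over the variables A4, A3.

(A4 OR A3) AND (A4 OR NOT A3) AND (NOT A4 OR A3) AND (NOT A4 OR NOT A3)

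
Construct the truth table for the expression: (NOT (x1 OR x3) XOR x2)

x3 | x1 | x2 | Output
---------------------
0 | 0 | 0 | 1
0 | 0 | 1 | 0
0 | 1 | 0 | 0
0 | 1 | 1 | 1
1 | 0 | 0 | 0
1 | 0 | 1 | 1
1 | 1 | 0 | 0
1 | 1 | 1 | 1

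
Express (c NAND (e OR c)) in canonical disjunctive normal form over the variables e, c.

(NOT e AND NOT c) OR (e AND NOT c)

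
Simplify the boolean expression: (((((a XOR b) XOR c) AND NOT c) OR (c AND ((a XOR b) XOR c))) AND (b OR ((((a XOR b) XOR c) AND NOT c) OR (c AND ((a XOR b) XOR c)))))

By absorption (E AND (E OR v) = E) then distribution ((E AND v) OR (E AND NOT v) = E):
= ((a XOR b) XOR c)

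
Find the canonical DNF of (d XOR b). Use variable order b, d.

(NOT b AND d) OR (b AND NOT d)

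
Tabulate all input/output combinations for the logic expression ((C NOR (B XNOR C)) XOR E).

C | B | E | Output
------------------
0 | 0 | 0 | 0
0 | 0 | 1 | 1
0 | 1 | 0 | 1
0 | 1 | 1 | 0
1 | 0 | 0 | 0
1 | 0 | 1 | 1
1 | 1 | 0 | 0
1 | 1 | 1 | 1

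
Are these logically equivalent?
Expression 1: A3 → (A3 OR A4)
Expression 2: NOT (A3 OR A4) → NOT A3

Yes, Contrapositive is always equivalent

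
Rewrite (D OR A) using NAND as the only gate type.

((D NAND D) NAND (A NAND A))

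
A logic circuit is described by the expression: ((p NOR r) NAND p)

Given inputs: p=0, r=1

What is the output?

Substituting: ((0 NOR 1) NAND 0)
= 1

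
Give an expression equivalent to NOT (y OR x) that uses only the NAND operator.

(((y NAND y) NAND (x NAND x)) NAND ((y NAND y) NAND (x NAND x)))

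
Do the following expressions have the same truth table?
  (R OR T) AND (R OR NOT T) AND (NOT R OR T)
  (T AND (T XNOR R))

Yes, they are equivalent — the two output columns agree on all 4 assignments:
R | T | Expression 1 | Expression 2
-----------------------------------
0 | 0 | 0 | 0
0 | 1 | 0 | 0
1 | 0 | 0 | 0
1 | 1 | 1 | 1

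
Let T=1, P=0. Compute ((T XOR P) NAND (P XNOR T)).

Substituting: ((1 XOR 0) NAND (0 XNOR 1))
= 1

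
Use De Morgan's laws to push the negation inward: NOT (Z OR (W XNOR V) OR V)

NOT Z AND NOT (W XNOR V) AND NOT V
De Morgan's: NOT(OR of terms) = AND of negations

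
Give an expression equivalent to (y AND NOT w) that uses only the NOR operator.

((y NOR y) NOR ((w NOR w) NOR (w NOR w)))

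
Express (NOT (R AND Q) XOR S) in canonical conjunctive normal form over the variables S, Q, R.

(S OR NOT Q OR NOT R) AND (NOT S OR Q OR R) AND (NOT S OR Q OR NOT R) AND (NOT S OR NOT Q OR R)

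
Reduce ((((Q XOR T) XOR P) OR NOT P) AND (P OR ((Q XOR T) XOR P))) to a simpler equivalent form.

By distribution ((E OR v) AND (E OR NOT v) = E):
= ((Q XOR T) XOR P)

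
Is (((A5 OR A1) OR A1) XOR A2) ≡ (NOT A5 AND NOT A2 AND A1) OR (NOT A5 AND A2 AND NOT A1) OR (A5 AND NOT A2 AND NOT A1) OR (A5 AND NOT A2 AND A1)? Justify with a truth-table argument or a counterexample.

Yes, they are equivalent — the two output columns agree on all 8 assignments:
A5 | A2 | A1 | Expression 1 | Expression 2
------------------------------------------
0 | 0 | 0 | 0 | 0
0 | 0 | 1 | 1 | 1
0 | 1 | 0 | 1 | 1
0 | 1 | 1 | 0 | 0
1 | 0 | 0 | 1 | 1
1 | 0 | 1 | 1 | 1
1 | 1 | 0 | 0 | 0
1 | 1 | 1 | 0 | 0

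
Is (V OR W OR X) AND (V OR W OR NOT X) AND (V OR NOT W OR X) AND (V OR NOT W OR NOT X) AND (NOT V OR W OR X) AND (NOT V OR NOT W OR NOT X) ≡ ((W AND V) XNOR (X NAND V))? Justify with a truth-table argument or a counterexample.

Yes, they are equivalent — the two output columns agree on all 8 assignments:
V | W | X | Expression 1 | Expression 2
---------------------------------------
0 | 0 | 0 | 0 | 0
0 | 0 | 1 | 0 | 0
0 | 1 | 0 | 0 | 0
0 | 1 | 1 | 0 | 0
1 | 0 | 0 | 0 | 0
1 | 0 | 1 | 1 | 1
1 | 1 | 0 | 1 | 1
1 | 1 | 1 | 0 | 0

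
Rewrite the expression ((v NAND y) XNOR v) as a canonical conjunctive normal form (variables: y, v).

(y OR v) AND (NOT y OR v) AND (NOT y OR NOT v)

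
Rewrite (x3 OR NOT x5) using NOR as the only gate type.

((x3 NOR (x5 NOR x5)) NOR (x3 NOR (x5 NOR x5)))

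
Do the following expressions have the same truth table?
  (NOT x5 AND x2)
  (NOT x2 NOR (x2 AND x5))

Yes, they are equivalent — the two output columns agree on all 4 assignments:
x5 | x2 | Expression 1 | Expression 2
-------------------------------------
0 | 0 | 0 | 0
0 | 1 | 1 | 1
1 | 0 | 0 | 0
1 | 1 | 0 | 0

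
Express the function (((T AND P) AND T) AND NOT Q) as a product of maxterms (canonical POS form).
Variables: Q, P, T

ΠM(0, 1, 2, 4, 5, 6, 7) = (Q OR P OR T) AND (Q OR P OR NOT T) AND (Q OR NOT P OR T) AND (NOT Q OR P OR T) AND (NOT Q OR P OR NOT T) AND (NOT Q OR NOT P OR T) AND (NOT Q OR NOT P OR NOT T)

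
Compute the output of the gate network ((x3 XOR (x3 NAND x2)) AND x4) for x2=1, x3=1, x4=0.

Substituting: ((1 XOR (1 NAND 1)) AND 0)
= 0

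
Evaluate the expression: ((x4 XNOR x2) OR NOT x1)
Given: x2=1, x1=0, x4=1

Substituting: ((1 XNOR 1) OR NOT 0)
= 1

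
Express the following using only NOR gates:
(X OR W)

((X NOR W) NOR (X NOR W))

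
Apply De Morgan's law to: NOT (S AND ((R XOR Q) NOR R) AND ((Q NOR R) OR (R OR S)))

NOT S OR NOT ((R XOR Q) NOR R) OR NOT ((Q NOR R) OR (R OR S))
De Morgan's: NOT(AND of terms) = OR of negations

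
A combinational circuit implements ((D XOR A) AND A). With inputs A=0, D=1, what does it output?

Substituting: ((1 XOR 0) AND 0)
= 0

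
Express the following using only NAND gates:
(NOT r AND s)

(((r NAND r) NAND s) NAND ((r NAND r) NAND s))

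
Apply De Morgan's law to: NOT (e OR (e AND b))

NOT e AND NOT (e AND b)
De Morgan's: NOT(OR of terms) = AND of negations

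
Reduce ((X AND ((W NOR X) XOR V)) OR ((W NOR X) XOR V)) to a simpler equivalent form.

By absorption (E OR (E AND v) = E):
= ((W NOR X) XOR V)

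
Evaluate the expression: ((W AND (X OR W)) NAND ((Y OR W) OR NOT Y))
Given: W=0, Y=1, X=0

Substituting: ((0 AND (0 OR 0)) NAND ((1 OR 0) OR NOT 1))
= 1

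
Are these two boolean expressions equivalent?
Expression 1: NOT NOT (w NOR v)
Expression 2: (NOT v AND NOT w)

Yes, they are equivalent — the two output columns agree on all 4 assignments:
v | w | Expression 1 | Expression 2
-----------------------------------
0 | 0 | 1 | 1
0 | 1 | 0 | 0
1 | 0 | 0 | 0
1 | 1 | 0 | 0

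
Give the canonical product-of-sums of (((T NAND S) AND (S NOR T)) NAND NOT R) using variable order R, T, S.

ΠM(0) = (R OR T OR S)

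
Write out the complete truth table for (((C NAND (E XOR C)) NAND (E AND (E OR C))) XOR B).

B | E | C | Output
------------------
0 | 0 | 0 | 1
0 | 0 | 1 | 1
0 | 1 | 0 | 0
0 | 1 | 1 | 0
1 | 0 | 0 | 0
1 | 0 | 1 | 0
1 | 1 | 0 | 1
1 | 1 | 1 | 1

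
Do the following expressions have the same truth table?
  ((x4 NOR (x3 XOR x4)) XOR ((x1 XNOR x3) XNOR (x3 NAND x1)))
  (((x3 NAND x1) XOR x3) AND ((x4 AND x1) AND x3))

No. Counterexample: with x3=0, x1=0, x4=1, Expression 1 = 1 but Expression 2 = 0.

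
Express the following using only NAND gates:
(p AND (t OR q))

((p NAND ((t NAND t) NAND (q NAND q))) NAND (p NAND ((t NAND t) NAND (q NAND q))))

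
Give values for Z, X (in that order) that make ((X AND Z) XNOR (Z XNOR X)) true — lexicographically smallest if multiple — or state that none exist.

Z=0, X=1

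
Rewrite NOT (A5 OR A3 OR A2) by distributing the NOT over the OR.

NOT A5 AND NOT A3 AND NOT A2
De Morgan's: NOT(OR of terms) = AND of negations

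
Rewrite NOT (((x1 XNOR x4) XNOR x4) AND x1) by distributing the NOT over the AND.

NOT ((x1 XNOR x4) XNOR x4) OR NOT x1
De Morgan's: NOT(AND of terms) = OR of negations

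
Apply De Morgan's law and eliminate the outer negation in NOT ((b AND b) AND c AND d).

NOT (b AND b) OR NOT c OR NOT d
De Morgan's: NOT(AND of terms) = OR of negations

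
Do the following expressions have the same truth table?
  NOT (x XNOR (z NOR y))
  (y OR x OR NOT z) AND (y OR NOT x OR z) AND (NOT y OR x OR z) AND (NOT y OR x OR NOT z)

Yes, they are equivalent — the two output columns agree on all 8 assignments:
y | x | z | Expression 1 | Expression 2
---------------------------------------
0 | 0 | 0 | 1 | 1
0 | 0 | 1 | 0 | 0
0 | 1 | 0 | 0 | 0
0 | 1 | 1 | 1 | 1
1 | 0 | 0 | 0 | 0
1 | 0 | 1 | 0 | 0
1 | 1 | 0 | 1 | 1
1 | 1 | 1 | 1 | 1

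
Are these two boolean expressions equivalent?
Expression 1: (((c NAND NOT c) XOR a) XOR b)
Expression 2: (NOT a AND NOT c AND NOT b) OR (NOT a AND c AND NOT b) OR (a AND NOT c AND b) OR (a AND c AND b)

Yes, they are equivalent — the two output columns agree on all 8 assignments:
a | c | b | Expression 1 | Expression 2
---------------------------------------
0 | 0 | 0 | 1 | 1
0 | 0 | 1 | 0 | 0
0 | 1 | 0 | 1 | 1
0 | 1 | 1 | 0 | 0
1 | 0 | 0 | 0 | 0
1 | 0 | 1 | 1 | 1
1 | 1 | 0 | 0 | 0
1 | 1 | 1 | 1 | 1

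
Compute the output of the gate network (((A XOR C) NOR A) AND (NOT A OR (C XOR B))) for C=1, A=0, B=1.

Substituting: (((0 XOR 1) NOR 0) AND (NOT 0 OR (1 XOR 1)))
= 0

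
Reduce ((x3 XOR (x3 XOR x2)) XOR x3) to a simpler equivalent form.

By XOR self-cancellation ((E XOR v) XOR v = E):
= (x3 XOR x2)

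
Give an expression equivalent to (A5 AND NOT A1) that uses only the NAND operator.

((A5 NAND (A1 NAND A1)) NAND (A5 NAND (A1 NAND A1)))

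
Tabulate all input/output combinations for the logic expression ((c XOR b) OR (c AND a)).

b | c | a | Output
------------------
0 | 0 | 0 | 0
0 | 0 | 1 | 0
0 | 1 | 0 | 1
0 | 1 | 1 | 1
1 | 0 | 0 | 1
1 | 0 | 1 | 1
1 | 1 | 0 | 0
1 | 1 | 1 | 1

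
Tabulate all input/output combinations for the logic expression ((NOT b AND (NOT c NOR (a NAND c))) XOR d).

c | d | b | a | Output
----------------------
0 | 0 | 0 | 0 | 0
0 | 0 | 0 | 1 | 0
0 | 0 | 1 | 0 | 0
0 | 0 | 1 | 1 | 0
0 | 1 | 0 | 0 | 1
0 | 1 | 0 | 1 | 1
0 | 1 | 1 | 0 | 1
0 | 1 | 1 | 1 | 1
1 | 0 | 0 | 0 | 0
1 | 0 | 0 | 1 | 1
1 | 0 | 1 | 0 | 0
1 | 0 | 1 | 1 | 0
1 | 1 | 0 | 0 | 1
1 | 1 | 0 | 1 | 0
1 | 1 | 1 | 0 | 1
1 | 1 | 1 | 1 | 1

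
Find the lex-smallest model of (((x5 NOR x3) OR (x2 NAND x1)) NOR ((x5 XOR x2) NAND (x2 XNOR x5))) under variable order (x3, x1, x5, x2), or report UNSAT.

UNSATISFIABLE - no assignment makes this expression true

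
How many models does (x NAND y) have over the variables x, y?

Satisfying assignments: (0,0), (0,1), (1,0)
Count: 3 out of 4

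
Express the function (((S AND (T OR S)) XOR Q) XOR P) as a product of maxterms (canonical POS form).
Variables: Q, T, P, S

ΠM(0, 3, 4, 7, 9, 10, 13, 14) = (Q OR T OR P OR S) AND (Q OR T OR NOT P OR NOT S) AND (Q OR NOT T OR P OR S) AND (Q OR NOT T OR NOT P OR NOT S) AND (NOT Q OR T OR P OR NOT S) AND (NOT Q OR T OR NOT P OR S) AND (NOT Q OR NOT T OR P OR NOT S) AND (NOT Q OR NOT T OR NOT P OR S)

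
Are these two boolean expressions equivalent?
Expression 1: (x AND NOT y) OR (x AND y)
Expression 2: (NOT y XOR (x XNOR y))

Yes, they are equivalent — the two output columns agree on all 4 assignments:
x | y | Expression 1 | Expression 2
-----------------------------------
0 | 0 | 0 | 0
0 | 1 | 0 | 0
1 | 0 | 1 | 1
1 | 1 | 1 | 1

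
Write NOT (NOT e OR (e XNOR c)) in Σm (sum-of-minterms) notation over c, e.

Σm(1) = (NOT c AND e)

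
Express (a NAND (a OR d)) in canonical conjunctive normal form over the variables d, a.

(d OR NOT a) AND (NOT d OR NOT a)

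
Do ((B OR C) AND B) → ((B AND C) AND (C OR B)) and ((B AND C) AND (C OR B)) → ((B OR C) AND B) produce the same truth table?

No, Converse is not equivalent to original (counterexample: E=0, C=0, B=1)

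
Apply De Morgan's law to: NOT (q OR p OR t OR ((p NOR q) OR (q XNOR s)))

NOT q AND NOT p AND NOT t AND NOT ((p NOR q) OR (q XNOR s))
De Morgan's: NOT(OR of terms) = AND of negations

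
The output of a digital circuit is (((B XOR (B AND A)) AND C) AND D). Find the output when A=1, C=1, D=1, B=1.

Substituting: (((1 XOR (1 AND 1)) AND 1) AND 1)
= 0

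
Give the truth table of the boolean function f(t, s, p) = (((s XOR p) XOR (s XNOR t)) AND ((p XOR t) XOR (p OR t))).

t | s | p | Output
------------------
0 | 0 | 0 | 0
0 | 0 | 1 | 0
0 | 1 | 0 | 0
0 | 1 | 1 | 0
1 | 0 | 0 | 0
1 | 0 | 1 | 1
1 | 1 | 0 | 0
1 | 1 | 1 | 1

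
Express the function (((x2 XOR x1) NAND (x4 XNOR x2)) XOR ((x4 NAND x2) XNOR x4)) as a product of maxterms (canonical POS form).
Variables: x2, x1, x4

ΠM(1, 2, 3, 5) = (x2 OR x1 OR NOT x4) AND (x2 OR NOT x1 OR x4) AND (x2 OR NOT x1 OR NOT x4) AND (NOT x2 OR x1 OR NOT x4)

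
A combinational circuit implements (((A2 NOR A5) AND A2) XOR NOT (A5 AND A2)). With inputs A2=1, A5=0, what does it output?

Substituting: (((1 NOR 0) AND 1) XOR NOT (0 AND 1))
= 1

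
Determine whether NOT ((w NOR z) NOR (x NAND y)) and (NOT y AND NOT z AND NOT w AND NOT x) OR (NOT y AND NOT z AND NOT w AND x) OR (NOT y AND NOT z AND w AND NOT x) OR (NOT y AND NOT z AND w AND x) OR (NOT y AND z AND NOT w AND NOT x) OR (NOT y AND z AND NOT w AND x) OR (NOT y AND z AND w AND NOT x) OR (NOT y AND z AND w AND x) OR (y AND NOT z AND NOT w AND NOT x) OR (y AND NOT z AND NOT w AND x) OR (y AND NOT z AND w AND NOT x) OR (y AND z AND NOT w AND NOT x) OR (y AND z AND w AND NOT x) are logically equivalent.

Yes, they are equivalent — the two output columns agree on all 16 assignments:
y | z | w | x | Expression 1 | Expression 2
-------------------------------------------
0 | 0 | 0 | 0 | 1 | 1
0 | 0 | 0 | 1 | 1 | 1
0 | 0 | 1 | 0 | 1 | 1
0 | 0 | 1 | 1 | 1 | 1
0 | 1 | 0 | 0 | 1 | 1
0 | 1 | 0 | 1 | 1 | 1
0 | 1 | 1 | 0 | 1 | 1
0 | 1 | 1 | 1 | 1 | 1
1 | 0 | 0 | 0 | 1 | 1
1 | 0 | 0 | 1 | 1 | 1
1 | 0 | 1 | 0 | 1 | 1
1 | 0 | 1 | 1 | 0 | 0
1 | 1 | 0 | 0 | 1 | 1
1 | 1 | 0 | 1 | 0 | 0
1 | 1 | 1 | 0 | 1 | 1
1 | 1 | 1 | 1 | 0 | 0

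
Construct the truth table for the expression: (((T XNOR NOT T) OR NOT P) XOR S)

P | T | S | Output
------------------
0 | 0 | 0 | 1
0 | 0 | 1 | 0
0 | 1 | 0 | 1
0 | 1 | 1 | 0
1 | 0 | 0 | 0
1 | 0 | 1 | 1
1 | 1 | 0 | 0
1 | 1 | 1 | 1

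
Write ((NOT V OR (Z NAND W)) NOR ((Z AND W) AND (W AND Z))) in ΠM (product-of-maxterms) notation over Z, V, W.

ΠM(0, 1, 2, 3, 4, 5, 6, 7) = (Z OR V OR W) AND (Z OR V OR NOT W) AND (Z OR NOT V OR W) AND (Z OR NOT V OR NOT W) AND (NOT Z OR V OR W) AND (NOT Z OR V OR NOT W) AND (NOT Z OR NOT V OR W) AND (NOT Z OR NOT V OR NOT W)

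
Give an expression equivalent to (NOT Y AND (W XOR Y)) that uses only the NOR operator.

(((Y NOR Y) NOR (Y NOR Y)) NOR (((((W NOR Y) NOR (W NOR Y)) NOR ((W NOR Y) NOR (W NOR Y))) NOR ((((W NOR W) NOR (Y NOR Y)) NOR ((W NOR W) NOR (Y NOR Y))) NOR (((W NOR W) NOR (Y NOR Y)) NOR ((W NOR W) NOR (Y NOR Y))))) NOR ((((W NOR Y) NOR (W NOR Y)) NOR ((W NOR Y) NOR (W NOR Y))) NOR ((((W NOR W) NOR (Y NOR Y)) NOR ((W NOR W) NOR (Y NOR Y))) NOR (((W NOR W) NOR (Y NOR Y)) NOR ((W NOR W) NOR (Y NOR Y)))))))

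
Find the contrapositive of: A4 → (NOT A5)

Contrapositive: A5 → NOT A4
Note: A statement and its contrapositive are logically equivalent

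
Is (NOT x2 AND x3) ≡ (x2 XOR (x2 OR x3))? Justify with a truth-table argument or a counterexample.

Yes, they are equivalent — the two output columns agree on all 4 assignments:
x2 | x3 | Expression 1 | Expression 2
-------------------------------------
0 | 0 | 0 | 0
0 | 1 | 1 | 1
1 | 0 | 0 | 0
1 | 1 | 0 | 0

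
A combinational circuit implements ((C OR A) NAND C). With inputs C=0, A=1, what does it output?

Substituting: ((0 OR 1) NAND 0)
= 1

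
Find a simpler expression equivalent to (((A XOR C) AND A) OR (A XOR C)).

By absorption (E OR (E AND v) = E):
= (A XOR C)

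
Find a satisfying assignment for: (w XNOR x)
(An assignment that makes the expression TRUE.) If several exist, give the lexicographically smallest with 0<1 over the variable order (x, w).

x=0, w=0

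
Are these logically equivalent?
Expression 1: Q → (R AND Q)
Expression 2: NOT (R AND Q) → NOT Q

Yes, Contrapositive is always equivalent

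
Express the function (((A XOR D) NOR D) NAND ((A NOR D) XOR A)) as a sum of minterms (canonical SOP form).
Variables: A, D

Σm(1, 2, 3) = (NOT A AND D) OR (A AND NOT D) OR (A AND D)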